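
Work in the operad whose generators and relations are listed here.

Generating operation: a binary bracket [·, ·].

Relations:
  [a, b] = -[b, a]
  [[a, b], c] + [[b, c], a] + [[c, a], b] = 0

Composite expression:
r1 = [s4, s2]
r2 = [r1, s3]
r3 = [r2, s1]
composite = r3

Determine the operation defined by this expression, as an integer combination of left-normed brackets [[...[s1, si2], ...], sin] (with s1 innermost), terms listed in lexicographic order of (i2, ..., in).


Left-normed coefficients sit on the s1-initial expansion words.
Composite bracket: [[[s4, s2], s3], s1]
Each bracket splits as ab - ba, giving 8 signed words (2^3 = 8).
Collect the words opening with s1:
  word s1s2s4s3 has sign +1, contributing +[[[s1, s2], s4], s3]
  word s1s3s2s4 has sign -1, contributing -[[[s1, s3], s2], s4]
  word s1s3s4s2 has sign +1, contributing +[[[s1, s3], s4], s2]
  word s1s4s2s3 has sign -1, contributing -[[[s1, s4], s2], s3]

[[[s1, s2], s4], s3] - [[[s1, s3], s2], s4] + [[[s1, s3], s4], s2] - [[[s1, s4], s2], s3]


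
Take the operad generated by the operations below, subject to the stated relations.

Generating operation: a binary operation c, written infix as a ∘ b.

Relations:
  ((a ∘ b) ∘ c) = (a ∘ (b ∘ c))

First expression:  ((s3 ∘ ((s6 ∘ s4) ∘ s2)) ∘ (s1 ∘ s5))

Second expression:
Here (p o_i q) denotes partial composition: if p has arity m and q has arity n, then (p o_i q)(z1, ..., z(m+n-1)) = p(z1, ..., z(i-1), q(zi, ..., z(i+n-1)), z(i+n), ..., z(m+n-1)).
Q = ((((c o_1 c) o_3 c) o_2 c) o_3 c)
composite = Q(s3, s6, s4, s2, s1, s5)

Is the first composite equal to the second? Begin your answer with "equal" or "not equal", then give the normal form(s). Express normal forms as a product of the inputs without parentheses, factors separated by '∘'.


equal; the common form is s3 ∘ s6 ∘ s4 ∘ s2 ∘ s1 ∘ s5

The first expression reduces to s3 ∘ s6 ∘ s4 ∘ s2 ∘ s1 ∘ s5
The second expression reduces to s3 ∘ s6 ∘ s4 ∘ s2 ∘ s1 ∘ s5
Identical normal forms: equal.


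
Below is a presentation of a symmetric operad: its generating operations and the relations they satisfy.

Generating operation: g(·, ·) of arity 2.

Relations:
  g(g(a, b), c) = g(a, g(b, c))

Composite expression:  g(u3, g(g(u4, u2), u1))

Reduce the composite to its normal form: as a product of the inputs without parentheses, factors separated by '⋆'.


Associativity of g dissolves the nesting; only the u-input order survives.
g(u4, u2) collapses to u4 ⋆ u2
g(g(u4, u2), u1) collapses to u4 ⋆ u2 ⋆ u1
g(u3, g(g(u4, u2), u1)) collapses to u3 ⋆ u4 ⋆ u2 ⋆ u1

u3 ⋆ u4 ⋆ u2 ⋆ u1


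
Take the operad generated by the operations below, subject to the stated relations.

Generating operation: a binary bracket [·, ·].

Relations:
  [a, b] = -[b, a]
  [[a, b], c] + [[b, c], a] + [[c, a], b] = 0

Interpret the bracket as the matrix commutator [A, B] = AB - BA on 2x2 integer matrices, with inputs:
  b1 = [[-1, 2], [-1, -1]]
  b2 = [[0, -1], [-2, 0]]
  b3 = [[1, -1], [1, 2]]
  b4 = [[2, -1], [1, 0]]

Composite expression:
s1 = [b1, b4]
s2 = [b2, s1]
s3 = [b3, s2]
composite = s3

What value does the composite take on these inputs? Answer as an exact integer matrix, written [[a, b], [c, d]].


[[2, -14], [-16, -2]]

[b1, b4] = [[1, -4], [-2, -1]]
[b2, [b1, b4]] = [[-6, 2], [-4, 6]]
[b3, [b2, [b1, b4]]] = [[2, -14], [-16, -2]]


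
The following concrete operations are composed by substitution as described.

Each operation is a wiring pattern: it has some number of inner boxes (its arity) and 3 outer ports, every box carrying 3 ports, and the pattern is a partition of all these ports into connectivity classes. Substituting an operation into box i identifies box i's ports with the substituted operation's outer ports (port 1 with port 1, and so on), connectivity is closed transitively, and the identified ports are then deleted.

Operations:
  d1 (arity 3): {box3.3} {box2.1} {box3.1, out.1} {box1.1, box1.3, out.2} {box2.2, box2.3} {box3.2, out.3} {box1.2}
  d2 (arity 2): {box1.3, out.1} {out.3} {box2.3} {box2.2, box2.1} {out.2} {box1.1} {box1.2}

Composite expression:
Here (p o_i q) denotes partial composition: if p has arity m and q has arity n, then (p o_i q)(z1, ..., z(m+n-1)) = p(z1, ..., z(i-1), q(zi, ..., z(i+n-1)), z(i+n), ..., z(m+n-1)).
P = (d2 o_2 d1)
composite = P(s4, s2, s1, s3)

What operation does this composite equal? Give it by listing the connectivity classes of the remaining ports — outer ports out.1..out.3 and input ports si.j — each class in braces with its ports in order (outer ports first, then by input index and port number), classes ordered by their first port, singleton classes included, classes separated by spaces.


Connectivity passes through glued d2-boundaries; trace each wire chain.
through d1, on inputs (s2, s1, s3): {out.1, s3.1} {out.2, s2.1, s2.3} {out.3, s3.2} {s1.1} {s1.2, s1.3} {s2.2} {s3.3} (out.j = stage outer ports)
through d2, on inputs (s4, s2, s1, s3): {out.1, s4.3} {out.2} {out.3} {s1.1} {s1.2, s1.3} {s2.1, s2.3, s3.1} {s2.2} {s3.2} {s3.3} {s4.1} {s4.2} (out.j = stage outer ports)

{out.1, s4.3} {out.2} {out.3} {s1.1} {s1.2, s1.3} {s2.1, s2.3, s3.1} {s2.2} {s3.2} {s3.3} {s4.1} {s4.2}


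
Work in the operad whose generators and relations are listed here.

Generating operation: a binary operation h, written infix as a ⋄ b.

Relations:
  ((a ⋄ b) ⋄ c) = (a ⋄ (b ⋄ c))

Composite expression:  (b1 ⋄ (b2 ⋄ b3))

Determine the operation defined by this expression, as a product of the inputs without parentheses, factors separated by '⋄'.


Every regrouping of h is equal, so read the b-inputs in written order.
(b2 ⋄ b3) spells out as b2 ⋄ b3
(b1 ⋄ (b2 ⋄ b3)) spells out as b1 ⋄ b2 ⋄ b3

b1 ⋄ b2 ⋄ b3


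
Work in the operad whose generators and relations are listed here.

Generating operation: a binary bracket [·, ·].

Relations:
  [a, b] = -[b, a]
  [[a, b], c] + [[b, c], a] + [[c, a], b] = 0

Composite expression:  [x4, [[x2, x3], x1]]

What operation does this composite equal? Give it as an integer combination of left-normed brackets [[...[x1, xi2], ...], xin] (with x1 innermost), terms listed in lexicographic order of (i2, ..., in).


Left-normed coefficients sit on the x1-initial expansion words.
Composite bracket: [x4, [[x2, x3], x1]]
Full expansion: 8 signed words from ab - ba (2^3 = 8).
Words beginning with x1 determine it all:
  x1x2x3x4 appears with sign +1, giving the term +[[[x1, x2], x3], x4]
  x1x3x2x4 appears with sign -1, giving the term -[[[x1, x3], x2], x4]

[[[x1, x2], x3], x4] - [[[x1, x3], x2], x4]


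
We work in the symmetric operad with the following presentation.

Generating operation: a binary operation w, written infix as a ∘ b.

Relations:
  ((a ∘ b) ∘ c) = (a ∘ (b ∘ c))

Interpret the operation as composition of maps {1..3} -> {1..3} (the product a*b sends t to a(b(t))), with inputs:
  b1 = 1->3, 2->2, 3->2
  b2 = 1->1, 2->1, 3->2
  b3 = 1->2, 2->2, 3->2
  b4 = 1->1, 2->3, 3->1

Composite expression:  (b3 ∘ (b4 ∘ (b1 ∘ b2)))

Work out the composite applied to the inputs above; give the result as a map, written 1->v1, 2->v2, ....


1->2, 2->2, 3->2

(b1 ∘ b2) = 1->3, 2->3, 3->2
(b4 ∘ (b1 ∘ b2)) = 1->1, 2->1, 3->3
(b3 ∘ (b4 ∘ (b1 ∘ b2))) = 1->2, 2->2, 3->2


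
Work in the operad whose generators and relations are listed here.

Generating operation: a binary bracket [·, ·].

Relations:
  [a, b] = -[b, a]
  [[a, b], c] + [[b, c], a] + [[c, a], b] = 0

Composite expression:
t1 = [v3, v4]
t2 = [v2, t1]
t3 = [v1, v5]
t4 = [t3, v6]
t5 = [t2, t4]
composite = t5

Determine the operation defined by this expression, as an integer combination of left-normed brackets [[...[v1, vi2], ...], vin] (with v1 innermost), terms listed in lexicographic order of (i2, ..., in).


-[[[[[v1, v5], v6], v2], v3], v4] + [[[[[v1, v5], v6], v2], v4], v3] + [[[[[v1, v5], v6], v3], v4], v2] - [[[[[v1, v5], v6], v4], v3], v2]

Skip Jacobi rewriting: expand, keep v1-initial words, read off terms.
Composite bracket: [[v2, [v3, v4]], [[v1, v5], v6]]
Applying ab - ba throughout gives 32 signed words (2^5 = 32).
Only words starting with v1 matter:
  sign of v1v5v6v2v3v4 is -1, so it contributes -[[[[[v1, v5], v6], v2], v3], v4]
  sign of v1v5v6v2v4v3 is +1, so it contributes +[[[[[v1, v5], v6], v2], v4], v3]
  sign of v1v5v6v3v4v2 is +1, so it contributes +[[[[[v1, v5], v6], v3], v4], v2]
  sign of v1v5v6v4v3v2 is -1, so it contributes -[[[[[v1, v5], v6], v4], v3], v2]


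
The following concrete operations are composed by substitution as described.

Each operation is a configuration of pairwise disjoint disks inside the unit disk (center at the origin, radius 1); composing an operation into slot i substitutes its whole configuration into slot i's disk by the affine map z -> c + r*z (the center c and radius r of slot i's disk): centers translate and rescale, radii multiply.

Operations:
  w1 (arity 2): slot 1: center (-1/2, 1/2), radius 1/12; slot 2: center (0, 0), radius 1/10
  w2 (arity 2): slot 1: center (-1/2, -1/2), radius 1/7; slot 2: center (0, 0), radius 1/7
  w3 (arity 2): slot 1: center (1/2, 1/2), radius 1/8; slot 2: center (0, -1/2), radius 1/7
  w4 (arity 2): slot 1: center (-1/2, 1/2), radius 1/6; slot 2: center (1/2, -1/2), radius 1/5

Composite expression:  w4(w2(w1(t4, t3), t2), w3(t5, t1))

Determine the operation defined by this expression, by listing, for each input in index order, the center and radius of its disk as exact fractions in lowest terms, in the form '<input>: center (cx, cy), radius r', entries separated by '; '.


t1: center (1/2, -3/5), radius 1/35; t2: center (-1/2, 1/2), radius 1/42; t3: center (-7/12, 5/12), radius 1/420; t4: center (-25/42, 3/7), radius 1/504; t5: center (3/5, -2/5), radius 1/40

Only the slot chain above each t matters under w4; compose those maps.
tracing t4 down its 3-map path: center (-25/42, 3/7), radius 1/504
tracing t3 down its 3-map path: center (-7/12, 5/12), radius 1/420
tracing t2 down its 2-map path: center (-1/2, 1/2), radius 1/42
tracing t5 down its 2-map path: center (3/5, -2/5), radius 1/40
tracing t1 down its 2-map path: center (1/2, -3/5), radius 1/35


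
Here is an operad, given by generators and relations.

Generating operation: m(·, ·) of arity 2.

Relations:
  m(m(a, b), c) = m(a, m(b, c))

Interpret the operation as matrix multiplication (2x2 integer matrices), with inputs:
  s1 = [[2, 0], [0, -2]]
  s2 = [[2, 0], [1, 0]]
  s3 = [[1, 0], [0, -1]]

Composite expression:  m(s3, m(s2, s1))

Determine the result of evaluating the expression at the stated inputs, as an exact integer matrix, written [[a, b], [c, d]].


m(s2, s1) = [[4, 0], [2, 0]]
m(s3, m(s2, s1)) = [[4, 0], [-2, 0]]

[[4, 0], [-2, 0]]


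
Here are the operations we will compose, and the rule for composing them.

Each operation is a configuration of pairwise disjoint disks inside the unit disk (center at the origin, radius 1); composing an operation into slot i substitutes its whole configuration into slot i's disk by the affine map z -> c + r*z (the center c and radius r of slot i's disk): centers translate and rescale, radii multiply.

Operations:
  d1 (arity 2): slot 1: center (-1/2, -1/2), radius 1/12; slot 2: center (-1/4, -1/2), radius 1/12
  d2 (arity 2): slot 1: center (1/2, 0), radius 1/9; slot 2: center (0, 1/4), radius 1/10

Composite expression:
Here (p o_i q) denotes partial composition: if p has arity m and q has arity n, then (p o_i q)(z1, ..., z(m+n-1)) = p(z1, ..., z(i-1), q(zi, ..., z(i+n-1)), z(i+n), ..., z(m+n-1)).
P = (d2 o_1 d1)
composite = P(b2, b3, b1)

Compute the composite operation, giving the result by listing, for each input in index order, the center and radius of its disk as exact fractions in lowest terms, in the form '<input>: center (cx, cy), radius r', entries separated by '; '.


b1: center (0, 1/4), radius 1/10; b2: center (4/9, -1/18), radius 1/108; b3: center (17/36, -1/18), radius 1/108

Only the slot chain above each b matters under d2; compose those maps.
b2: after 2 affine steps, its disk has center (4/9, -1/18), radius 1/108
b3: after 2 affine steps, its disk has center (17/36, -1/18), radius 1/108
b1: after 1 affine step, its disk has center (0, 1/4), radius 1/10


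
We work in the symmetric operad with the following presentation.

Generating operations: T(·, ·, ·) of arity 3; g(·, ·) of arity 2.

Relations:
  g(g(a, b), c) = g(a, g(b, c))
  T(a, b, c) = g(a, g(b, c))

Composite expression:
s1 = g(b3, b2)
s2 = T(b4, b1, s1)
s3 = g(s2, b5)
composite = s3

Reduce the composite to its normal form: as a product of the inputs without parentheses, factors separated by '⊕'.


b4 ⊕ b1 ⊕ b3 ⊕ b2 ⊕ b5


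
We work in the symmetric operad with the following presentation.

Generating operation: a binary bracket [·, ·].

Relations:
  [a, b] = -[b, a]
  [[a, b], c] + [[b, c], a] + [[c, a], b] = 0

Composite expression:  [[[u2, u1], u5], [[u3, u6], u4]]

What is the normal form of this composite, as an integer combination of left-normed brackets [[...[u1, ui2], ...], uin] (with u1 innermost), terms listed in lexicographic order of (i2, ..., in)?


-[[[[[u1, u2], u5], u3], u6], u4] + [[[[[u1, u2], u5], u4], u3], u6] - [[[[[u1, u2], u5], u4], u6], u3] + [[[[[u1, u2], u5], u6], u3], u4]

In the tensor algebra, words opening u1 carry the u1-anchored form.
Composite bracket: [[[u2, u1], u5], [[u3, u6], u4]]
Expanding via [a, b] = ab - ba: 32 signed words (2^5 = 32).
The u1-initial words carry the normal form:
  u1u2u5u3u6u4 appears with sign -1, giving the term -[[[[[u1, u2], u5], u3], u6], u4]
  u1u2u5u4u3u6 appears with sign +1, giving the term +[[[[[u1, u2], u5], u4], u3], u6]
  u1u2u5u4u6u3 appears with sign -1, giving the term -[[[[[u1, u2], u5], u4], u6], u3]
  u1u2u5u6u3u4 appears with sign +1, giving the term +[[[[[u1, u2], u5], u6], u3], u4]


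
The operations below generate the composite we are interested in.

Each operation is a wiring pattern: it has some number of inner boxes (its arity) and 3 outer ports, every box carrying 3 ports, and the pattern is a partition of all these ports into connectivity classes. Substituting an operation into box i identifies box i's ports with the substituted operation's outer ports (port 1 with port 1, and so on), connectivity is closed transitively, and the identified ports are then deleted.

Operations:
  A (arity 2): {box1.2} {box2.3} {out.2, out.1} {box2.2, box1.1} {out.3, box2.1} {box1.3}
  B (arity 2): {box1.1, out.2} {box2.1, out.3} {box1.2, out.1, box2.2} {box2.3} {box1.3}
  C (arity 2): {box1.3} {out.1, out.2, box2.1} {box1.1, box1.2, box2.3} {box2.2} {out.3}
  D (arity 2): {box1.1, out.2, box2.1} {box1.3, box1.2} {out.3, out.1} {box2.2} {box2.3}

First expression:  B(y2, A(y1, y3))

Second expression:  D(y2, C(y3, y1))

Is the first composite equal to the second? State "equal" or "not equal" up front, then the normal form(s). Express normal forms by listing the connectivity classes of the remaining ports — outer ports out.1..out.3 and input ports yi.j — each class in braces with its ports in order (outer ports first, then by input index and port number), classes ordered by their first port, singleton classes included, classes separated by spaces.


not equal — first {out.1, out.3, y2.2} {out.2, y2.1} {y1.1, y3.2} {y1.2} {y1.3} {y2.3} {y3.1} {y3.3}, second {out.1, out.3} {out.2, y1.1, y2.1} {y1.2} {y1.3, y3.1, y3.2} {y2.2, y2.3} {y3.3}

The first expression, normalized: {out.1, out.3, y2.2} {out.2, y2.1} {y1.1, y3.2} {y1.2} {y1.3} {y2.3} {y3.1} {y3.3}
The second expression, normalized: {out.1, out.3} {out.2, y1.1, y2.1} {y1.2} {y1.3, y3.1, y3.2} {y2.2, y2.3} {y3.3}
The normal forms differ: not equal.


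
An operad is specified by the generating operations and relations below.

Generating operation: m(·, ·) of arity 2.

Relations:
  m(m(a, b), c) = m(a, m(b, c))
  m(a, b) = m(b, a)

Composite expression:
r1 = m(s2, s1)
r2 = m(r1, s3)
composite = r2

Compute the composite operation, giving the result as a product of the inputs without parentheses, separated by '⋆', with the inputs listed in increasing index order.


Key point: m commutes, so take the s-inputs in any fixed order.
m(s2, s1) flattens to s2 ⋆ s1
m(m(s2, s1), s3) flattens to s2 ⋆ s1 ⋆ s3
sorting the factors by input index: s1 ⋆ s2 ⋆ s3

s1 ⋆ s2 ⋆ s3


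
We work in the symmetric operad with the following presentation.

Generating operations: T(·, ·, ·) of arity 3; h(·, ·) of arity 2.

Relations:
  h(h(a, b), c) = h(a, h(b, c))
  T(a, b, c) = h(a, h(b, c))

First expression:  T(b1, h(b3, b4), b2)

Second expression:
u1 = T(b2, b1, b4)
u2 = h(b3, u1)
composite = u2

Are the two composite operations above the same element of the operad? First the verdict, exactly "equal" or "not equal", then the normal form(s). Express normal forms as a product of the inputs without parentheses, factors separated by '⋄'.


The first expression reduces to b1 ⋄ b3 ⋄ b4 ⋄ b2
The second expression reduces to b3 ⋄ b2 ⋄ b1 ⋄ b4
Distinct normal forms: not equal.

not equal; the first gives b1 ⋄ b3 ⋄ b4 ⋄ b2 and the second b3 ⋄ b2 ⋄ b1 ⋄ b4


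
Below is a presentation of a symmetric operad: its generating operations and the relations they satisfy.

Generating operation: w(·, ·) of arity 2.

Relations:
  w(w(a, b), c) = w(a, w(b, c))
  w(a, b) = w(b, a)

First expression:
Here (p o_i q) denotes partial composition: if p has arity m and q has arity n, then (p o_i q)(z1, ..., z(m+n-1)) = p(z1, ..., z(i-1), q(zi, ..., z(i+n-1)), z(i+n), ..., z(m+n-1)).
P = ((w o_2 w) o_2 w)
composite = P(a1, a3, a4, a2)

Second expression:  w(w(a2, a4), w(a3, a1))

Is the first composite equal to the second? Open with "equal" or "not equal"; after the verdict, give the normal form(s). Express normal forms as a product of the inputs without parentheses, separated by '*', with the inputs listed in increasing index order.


equal: each reduces to a1 * a2 * a3 * a4

Normal form of the first expression: a1 * a2 * a3 * a4
Normal form of the second expression: a1 * a2 * a3 * a4
Identical normal forms: equal.


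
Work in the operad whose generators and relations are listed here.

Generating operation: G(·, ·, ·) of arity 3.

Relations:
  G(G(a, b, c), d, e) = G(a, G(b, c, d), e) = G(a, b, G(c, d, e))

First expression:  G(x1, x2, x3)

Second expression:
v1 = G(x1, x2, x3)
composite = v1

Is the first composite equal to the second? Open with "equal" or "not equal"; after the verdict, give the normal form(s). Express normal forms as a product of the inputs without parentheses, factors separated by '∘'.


Reducing the first expression gives x1 ∘ x2 ∘ x3
Reducing the second expression gives x1 ∘ x2 ∘ x3
The forms coincide; equal.

equal; both compose to x1 ∘ x2 ∘ x3


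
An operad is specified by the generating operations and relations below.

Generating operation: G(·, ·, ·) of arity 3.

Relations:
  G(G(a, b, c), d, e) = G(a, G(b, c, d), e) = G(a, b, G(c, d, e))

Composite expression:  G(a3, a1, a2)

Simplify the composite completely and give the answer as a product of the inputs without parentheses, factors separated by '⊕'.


a3 ⊕ a1 ⊕ a2

The G-tree's shape is irrelevant; the a-reading-order decides.
G(a3, a1, a2) spells out as a3 ⊕ a1 ⊕ a2


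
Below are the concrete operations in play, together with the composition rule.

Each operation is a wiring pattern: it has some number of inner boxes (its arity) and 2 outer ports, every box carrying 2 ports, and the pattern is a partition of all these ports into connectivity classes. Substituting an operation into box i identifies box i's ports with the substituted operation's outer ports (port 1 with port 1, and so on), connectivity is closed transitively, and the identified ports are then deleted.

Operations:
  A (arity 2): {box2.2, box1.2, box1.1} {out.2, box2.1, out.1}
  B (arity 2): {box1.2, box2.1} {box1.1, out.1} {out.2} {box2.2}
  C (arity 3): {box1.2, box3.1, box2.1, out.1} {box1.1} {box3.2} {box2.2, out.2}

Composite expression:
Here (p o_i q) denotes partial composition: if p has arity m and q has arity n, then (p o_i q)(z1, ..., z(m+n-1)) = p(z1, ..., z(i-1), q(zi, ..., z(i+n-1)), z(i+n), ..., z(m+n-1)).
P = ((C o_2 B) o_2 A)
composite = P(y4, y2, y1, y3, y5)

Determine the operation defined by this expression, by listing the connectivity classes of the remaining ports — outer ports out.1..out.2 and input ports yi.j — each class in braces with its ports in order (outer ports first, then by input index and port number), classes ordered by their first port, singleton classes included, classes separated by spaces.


{out.1, y1.1, y3.1, y4.2, y5.1} {out.2} {y1.2, y2.1, y2.2} {y3.2} {y4.1} {y5.2}


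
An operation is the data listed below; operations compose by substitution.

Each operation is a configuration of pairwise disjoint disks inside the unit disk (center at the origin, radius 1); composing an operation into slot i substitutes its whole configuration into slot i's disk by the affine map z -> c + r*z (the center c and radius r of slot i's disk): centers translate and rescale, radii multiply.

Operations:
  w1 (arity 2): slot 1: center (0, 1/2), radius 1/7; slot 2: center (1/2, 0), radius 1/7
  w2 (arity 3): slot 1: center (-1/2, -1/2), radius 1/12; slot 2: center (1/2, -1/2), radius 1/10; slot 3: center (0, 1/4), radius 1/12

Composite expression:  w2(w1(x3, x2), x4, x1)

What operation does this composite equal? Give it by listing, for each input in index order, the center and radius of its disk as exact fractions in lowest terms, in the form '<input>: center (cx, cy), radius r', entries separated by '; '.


x1: center (0, 1/4), radius 1/12; x2: center (-11/24, -1/2), radius 1/84; x3: center (-1/2, -11/24), radius 1/84; x4: center (1/2, -1/2), radius 1/10

Follow each x-input down from w2: c' goes to c + r*c', radius to r*r'.
for x3, the 2-step affine chain lands on center (-1/2, -11/24), radius 1/84
for x2, the 2-step affine chain lands on center (-11/24, -1/2), radius 1/84
for x4, the 1-step affine chain lands on center (1/2, -1/2), radius 1/10
for x1, the 1-step affine chain lands on center (0, 1/4), radius 1/12


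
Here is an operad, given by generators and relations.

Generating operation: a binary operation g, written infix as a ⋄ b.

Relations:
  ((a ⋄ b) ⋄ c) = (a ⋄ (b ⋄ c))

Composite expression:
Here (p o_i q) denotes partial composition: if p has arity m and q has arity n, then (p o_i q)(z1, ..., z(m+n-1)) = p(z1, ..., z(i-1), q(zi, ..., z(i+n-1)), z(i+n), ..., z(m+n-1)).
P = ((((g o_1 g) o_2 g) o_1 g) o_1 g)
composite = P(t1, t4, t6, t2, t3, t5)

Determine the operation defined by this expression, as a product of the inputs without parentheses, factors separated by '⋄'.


Key point: g is associative — brackets drop, the t-order remains.
(t1 ⋄ t4) linearizes to t1 ⋄ t4
((t1 ⋄ t4) ⋄ t6) linearizes to t1 ⋄ t4 ⋄ t6
(t2 ⋄ t3) linearizes to t2 ⋄ t3
(((t1 ⋄ t4) ⋄ t6) ⋄ (t2 ⋄ t3)) linearizes to t1 ⋄ t4 ⋄ t6 ⋄ t2 ⋄ t3
((((t1 ⋄ t4) ⋄ t6) ⋄ (t2 ⋄ t3)) ⋄ t5) linearizes to t1 ⋄ t4 ⋄ t6 ⋄ t2 ⋄ t3 ⋄ t5

t1 ⋄ t4 ⋄ t6 ⋄ t2 ⋄ t3 ⋄ t5


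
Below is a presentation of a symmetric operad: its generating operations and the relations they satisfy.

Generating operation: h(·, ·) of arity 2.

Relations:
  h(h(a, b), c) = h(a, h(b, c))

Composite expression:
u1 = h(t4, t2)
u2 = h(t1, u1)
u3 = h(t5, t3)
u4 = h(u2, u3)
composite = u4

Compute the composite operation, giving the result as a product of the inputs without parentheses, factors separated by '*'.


t1 * t4 * t2 * t5 * t3

Under associativity of h, the answer is the t's in reading order.
h(t4, t2) reduces to t4 * t2
h(t1, h(t4, t2)) reduces to t1 * t4 * t2
h(t5, t3) reduces to t5 * t3
h(h(t1, h(t4, t2)), h(t5, t3)) reduces to t1 * t4 * t2 * t5 * t3


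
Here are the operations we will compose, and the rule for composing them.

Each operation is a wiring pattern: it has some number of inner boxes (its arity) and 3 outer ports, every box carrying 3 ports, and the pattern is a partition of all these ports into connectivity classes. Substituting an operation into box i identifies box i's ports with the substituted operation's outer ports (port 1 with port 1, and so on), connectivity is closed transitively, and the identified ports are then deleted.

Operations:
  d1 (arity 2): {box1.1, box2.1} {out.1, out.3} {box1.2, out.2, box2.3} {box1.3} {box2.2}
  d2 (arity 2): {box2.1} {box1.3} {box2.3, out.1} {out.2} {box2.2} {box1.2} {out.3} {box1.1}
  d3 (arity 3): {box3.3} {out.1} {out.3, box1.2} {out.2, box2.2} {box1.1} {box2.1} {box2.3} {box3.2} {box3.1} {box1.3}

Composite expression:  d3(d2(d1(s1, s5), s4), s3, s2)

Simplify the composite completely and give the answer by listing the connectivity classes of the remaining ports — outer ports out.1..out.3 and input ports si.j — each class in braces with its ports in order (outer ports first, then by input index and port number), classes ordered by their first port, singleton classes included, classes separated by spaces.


{out.1} {out.2, s3.2} {out.3} {s1.1, s5.1} {s1.2, s5.3} {s1.3} {s2.1} {s2.2} {s2.3} {s3.1} {s3.3} {s4.1} {s4.2} {s4.3} {s5.2}

Connectivity passes through glued d3-boundaries; trace each wire chain.
the subtree at d1 composes to {out.1, out.3} {out.2, s1.2, s5.3} {s1.1, s5.1} {s1.3} {s5.2} on (s1, s5); out.j = own outer ports
the subtree at d2 composes to {out.1, s4.3} {out.2} {out.3} {s1.1, s5.1} {s1.2, s5.3} {s1.3} {s4.1} {s4.2} {s5.2} on (s1, s5, s4); out.j = own outer ports
the subtree at d3 composes to {out.1} {out.2, s3.2} {out.3} {s1.1, s5.1} {s1.2, s5.3} {s1.3} {s2.1} {s2.2} {s2.3} {s3.1} {s3.3} {s4.1} {s4.2} {s4.3} {s5.2} on (s1, s5, s4, s3, s2); out.j = own outer ports


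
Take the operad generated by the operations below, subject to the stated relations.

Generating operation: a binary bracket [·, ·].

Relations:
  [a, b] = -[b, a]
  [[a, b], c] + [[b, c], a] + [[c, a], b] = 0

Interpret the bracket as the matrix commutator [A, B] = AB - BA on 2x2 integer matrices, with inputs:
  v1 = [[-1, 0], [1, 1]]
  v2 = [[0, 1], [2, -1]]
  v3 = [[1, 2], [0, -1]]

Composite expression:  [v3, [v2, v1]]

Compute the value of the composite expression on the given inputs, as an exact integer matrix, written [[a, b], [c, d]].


[[-10, 0], [10, 10]]

[v2, v1] = [[1, 2], [-5, -1]]
[v3, [v2, v1]] = [[-10, 0], [10, 10]]


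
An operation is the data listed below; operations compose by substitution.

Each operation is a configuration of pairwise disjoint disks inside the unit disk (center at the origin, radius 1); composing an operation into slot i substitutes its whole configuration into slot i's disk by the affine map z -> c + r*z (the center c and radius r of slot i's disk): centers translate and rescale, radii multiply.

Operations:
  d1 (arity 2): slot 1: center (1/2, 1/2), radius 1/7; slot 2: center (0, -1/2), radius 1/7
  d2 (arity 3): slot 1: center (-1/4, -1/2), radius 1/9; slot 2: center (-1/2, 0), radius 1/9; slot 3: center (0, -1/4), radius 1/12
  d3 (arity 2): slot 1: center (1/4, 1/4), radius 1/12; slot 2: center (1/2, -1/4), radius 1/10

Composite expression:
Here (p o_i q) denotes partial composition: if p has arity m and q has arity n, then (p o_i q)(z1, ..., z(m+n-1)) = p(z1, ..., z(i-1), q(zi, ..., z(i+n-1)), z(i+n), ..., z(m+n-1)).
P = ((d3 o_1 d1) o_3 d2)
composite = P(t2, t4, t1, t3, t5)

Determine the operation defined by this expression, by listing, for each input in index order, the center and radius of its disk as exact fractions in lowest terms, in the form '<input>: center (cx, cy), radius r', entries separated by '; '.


t1: center (19/40, -3/10), radius 1/90; t2: center (7/24, 7/24), radius 1/84; t3: center (9/20, -1/4), radius 1/90; t4: center (1/4, 5/24), radius 1/84; t5: center (1/2, -11/40), radius 1/120

Only the slot chain above each t matters under d3; compose those maps.
input t2: applying the 2 nested substitutions gives center (7/24, 7/24), radius 1/84
input t4: applying the 2 nested substitutions gives center (1/4, 5/24), radius 1/84
input t1: applying the 2 nested substitutions gives center (19/40, -3/10), radius 1/90
input t3: applying the 2 nested substitutions gives center (9/20, -1/4), radius 1/90
input t5: applying the 2 nested substitutions gives center (1/2, -11/40), radius 1/120


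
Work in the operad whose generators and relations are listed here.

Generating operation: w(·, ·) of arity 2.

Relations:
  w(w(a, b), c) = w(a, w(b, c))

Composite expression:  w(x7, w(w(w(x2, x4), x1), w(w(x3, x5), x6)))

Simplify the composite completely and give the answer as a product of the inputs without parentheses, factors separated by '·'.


Key point: w is associative — brackets drop, the x-order remains.
w(x2, x4) linearizes to x2 · x4
w(w(x2, x4), x1) linearizes to x2 · x4 · x1
w(x3, x5) linearizes to x3 · x5
w(w(x3, x5), x6) linearizes to x3 · x5 · x6
w(w(w(x2, x4), x1), w(w(x3, x5), x6)) linearizes to x2 · x4 · x1 · x3 · x5 · x6
w(x7, w(w(w(x2, x4), x1), w(w(x3, x5), x6))) linearizes to x7 · x2 · x4 · x1 · x3 · x5 · x6

x7 · x2 · x4 · x1 · x3 · x5 · x6


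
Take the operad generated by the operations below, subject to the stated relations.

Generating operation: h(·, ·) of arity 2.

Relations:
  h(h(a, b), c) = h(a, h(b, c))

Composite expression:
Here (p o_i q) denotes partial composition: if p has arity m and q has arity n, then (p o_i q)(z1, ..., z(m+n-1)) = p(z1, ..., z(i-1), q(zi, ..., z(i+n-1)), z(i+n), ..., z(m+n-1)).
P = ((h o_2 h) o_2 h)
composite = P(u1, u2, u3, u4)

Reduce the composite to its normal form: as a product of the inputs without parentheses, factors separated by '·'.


Associativity of h dissolves the nesting; only the u-input order survives.
h(u2, u3) flattens to u2 · u3
h(h(u2, u3), u4) flattens to u2 · u3 · u4
h(u1, h(h(u2, u3), u4)) flattens to u1 · u2 · u3 · u4

u1 · u2 · u3 · u4


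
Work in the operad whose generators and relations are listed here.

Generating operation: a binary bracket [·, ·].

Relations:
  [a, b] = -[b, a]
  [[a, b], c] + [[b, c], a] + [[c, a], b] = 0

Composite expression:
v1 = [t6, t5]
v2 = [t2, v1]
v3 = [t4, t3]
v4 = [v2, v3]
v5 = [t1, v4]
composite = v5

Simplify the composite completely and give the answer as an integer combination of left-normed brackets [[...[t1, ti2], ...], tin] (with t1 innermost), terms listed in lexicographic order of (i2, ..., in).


[[[[[t1, t2], t5], t6], t3], t4] - [[[[[t1, t2], t5], t6], t4], t3] - [[[[[t1, t2], t6], t5], t3], t4] + [[[[[t1, t2], t6], t5], t4], t3] - [[[[[t1, t3], t4], t2], t5], t6] + [[[[[t1, t3], t4], t2], t6], t5] + [[[[[t1, t3], t4], t5], t6], t2] - [[[[[t1, t3], t4], t6], t5], t2] + [[[[[t1, t4], t3], t2], t5], t6] - [[[[[t1, t4], t3], t2], t6], t5] - [[[[[t1, t4], t3], t5], t6], t2] + [[[[[t1, t4], t3], t6], t5], t2] - [[[[[t1, t5], t6], t2], t3], t4] + [[[[[t1, t5], t6], t2], t4], t3] + [[[[[t1, t6], t5], t2], t3], t4] - [[[[[t1, t6], t5], t2], t4], t3]

Expand each bracket as ab - ba; the t1-initial words give the coefficients.
Composite bracket: [t1, [[t2, [t6, t5]], [t4, t3]]]
Expanding via [a, b] = ab - ba: 32 signed words (2^5 = 32).
Only words starting with t1 matter:
  t1t2t5t6t3t4 (sign +1) contributes +[[[[[t1, t2], t5], t6], t3], t4]
  t1t2t5t6t4t3 (sign -1) contributes -[[[[[t1, t2], t5], t6], t4], t3]
  t1t2t6t5t3t4 (sign -1) contributes -[[[[[t1, t2], t6], t5], t3], t4]
  t1t2t6t5t4t3 (sign +1) contributes +[[[[[t1, t2], t6], t5], t4], t3]
  t1t3t4t2t5t6 (sign -1) contributes -[[[[[t1, t3], t4], t2], t5], t6]
  t1t3t4t2t6t5 (sign +1) contributes +[[[[[t1, t3], t4], t2], t6], t5]
  t1t3t4t5t6t2 (sign +1) contributes +[[[[[t1, t3], t4], t5], t6], t2]
  t1t3t4t6t5t2 (sign -1) contributes -[[[[[t1, t3], t4], t6], t5], t2]
  t1t4t3t2t5t6 (sign +1) contributes +[[[[[t1, t4], t3], t2], t5], t6]
  t1t4t3t2t6t5 (sign -1) contributes -[[[[[t1, t4], t3], t2], t6], t5]
  t1t4t3t5t6t2 (sign -1) contributes -[[[[[t1, t4], t3], t5], t6], t2]
  t1t4t3t6t5t2 (sign +1) contributes +[[[[[t1, t4], t3], t6], t5], t2]
  t1t5t6t2t3t4 (sign -1) contributes -[[[[[t1, t5], t6], t2], t3], t4]
  t1t5t6t2t4t3 (sign +1) contributes +[[[[[t1, t5], t6], t2], t4], t3]
  t1t6t5t2t3t4 (sign +1) contributes +[[[[[t1, t6], t5], t2], t3], t4]
  t1t6t5t2t4t3 (sign -1) contributes -[[[[[t1, t6], t5], t2], t4], t3]


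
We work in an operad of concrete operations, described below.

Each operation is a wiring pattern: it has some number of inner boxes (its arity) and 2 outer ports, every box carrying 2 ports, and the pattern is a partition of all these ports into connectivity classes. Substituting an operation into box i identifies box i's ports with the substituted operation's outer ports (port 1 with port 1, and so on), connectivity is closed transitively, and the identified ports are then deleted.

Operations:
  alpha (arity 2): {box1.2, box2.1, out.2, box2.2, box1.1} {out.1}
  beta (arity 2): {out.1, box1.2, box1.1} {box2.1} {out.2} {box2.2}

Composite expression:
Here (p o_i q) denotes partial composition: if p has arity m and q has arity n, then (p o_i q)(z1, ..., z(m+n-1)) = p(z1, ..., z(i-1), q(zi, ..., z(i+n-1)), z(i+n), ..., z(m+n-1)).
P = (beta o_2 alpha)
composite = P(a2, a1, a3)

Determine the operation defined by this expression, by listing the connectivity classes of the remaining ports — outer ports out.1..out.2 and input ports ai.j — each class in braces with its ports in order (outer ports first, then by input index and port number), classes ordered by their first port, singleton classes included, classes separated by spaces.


{out.1, a2.1, a2.2} {out.2} {a1.1, a1.2, a3.1, a3.2}

Reachability decides: close wires over beta-identified ports.
alpha over (a1, a3) gives {out.1} {out.2, a1.1, a1.2, a3.1, a3.2}, out.j being that stage's outer ports
beta over (a2, a1, a3) gives {out.1, a2.1, a2.2} {out.2} {a1.1, a1.2, a3.1, a3.2}, out.j being that stage's outer ports


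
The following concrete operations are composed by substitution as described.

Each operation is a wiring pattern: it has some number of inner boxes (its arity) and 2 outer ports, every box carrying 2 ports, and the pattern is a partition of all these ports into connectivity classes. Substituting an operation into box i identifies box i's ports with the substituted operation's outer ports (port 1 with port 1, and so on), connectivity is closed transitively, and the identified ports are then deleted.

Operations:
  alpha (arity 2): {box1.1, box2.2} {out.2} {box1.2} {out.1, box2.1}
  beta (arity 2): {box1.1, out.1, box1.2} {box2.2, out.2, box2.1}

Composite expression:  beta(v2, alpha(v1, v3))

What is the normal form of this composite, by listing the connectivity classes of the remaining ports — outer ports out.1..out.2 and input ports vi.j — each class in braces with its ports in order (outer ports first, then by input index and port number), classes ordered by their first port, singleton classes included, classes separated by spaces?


{out.1, v2.1, v2.2} {out.2, v3.1} {v1.1, v3.2} {v1.2}

Two ports join when wires chain via beta-identified ports.
through alpha, on inputs (v1, v3): {out.1, v3.1} {out.2} {v1.1, v3.2} {v1.2} (out.j = stage outer ports)
through beta, on inputs (v2, v1, v3): {out.1, v2.1, v2.2} {out.2, v3.1} {v1.1, v3.2} {v1.2} (out.j = stage outer ports)


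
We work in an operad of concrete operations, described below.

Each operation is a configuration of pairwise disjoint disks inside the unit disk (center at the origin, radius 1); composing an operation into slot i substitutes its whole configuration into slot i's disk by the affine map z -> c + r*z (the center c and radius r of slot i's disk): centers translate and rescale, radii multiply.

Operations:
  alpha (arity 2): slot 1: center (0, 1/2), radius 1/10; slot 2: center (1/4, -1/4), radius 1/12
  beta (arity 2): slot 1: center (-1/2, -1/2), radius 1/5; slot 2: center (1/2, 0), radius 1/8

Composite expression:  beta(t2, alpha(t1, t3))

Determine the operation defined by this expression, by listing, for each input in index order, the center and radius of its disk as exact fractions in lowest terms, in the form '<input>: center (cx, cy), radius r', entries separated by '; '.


t1: center (1/2, 1/16), radius 1/80; t2: center (-1/2, -1/2), radius 1/5; t3: center (17/32, -1/32), radius 1/96

Follow each t-input down from beta: c' goes to c + r*c', radius to r*r'.
t2 passes through 1 substitution, ending at center (-1/2, -1/2), radius 1/5
t1 passes through 2 substitutions, ending at center (1/2, 1/16), radius 1/80
t3 passes through 2 substitutions, ending at center (17/32, -1/32), radius 1/96


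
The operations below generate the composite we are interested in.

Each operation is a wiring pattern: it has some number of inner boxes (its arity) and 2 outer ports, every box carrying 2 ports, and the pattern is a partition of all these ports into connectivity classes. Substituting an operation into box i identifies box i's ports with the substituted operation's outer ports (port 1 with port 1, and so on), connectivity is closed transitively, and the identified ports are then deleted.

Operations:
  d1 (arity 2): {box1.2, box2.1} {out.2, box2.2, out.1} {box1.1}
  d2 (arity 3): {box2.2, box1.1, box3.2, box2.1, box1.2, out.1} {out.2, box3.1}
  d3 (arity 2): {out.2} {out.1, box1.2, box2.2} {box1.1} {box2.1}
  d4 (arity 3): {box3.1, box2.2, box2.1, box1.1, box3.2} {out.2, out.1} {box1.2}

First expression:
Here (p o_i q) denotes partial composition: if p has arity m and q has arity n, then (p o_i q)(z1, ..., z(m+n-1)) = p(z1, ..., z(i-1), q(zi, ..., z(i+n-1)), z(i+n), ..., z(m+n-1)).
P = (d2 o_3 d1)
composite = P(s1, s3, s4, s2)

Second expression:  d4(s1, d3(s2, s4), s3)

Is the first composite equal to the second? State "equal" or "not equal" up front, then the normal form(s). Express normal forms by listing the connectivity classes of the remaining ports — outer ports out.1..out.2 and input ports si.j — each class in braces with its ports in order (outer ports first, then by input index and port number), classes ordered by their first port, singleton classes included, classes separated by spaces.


not equal: they reduce to {out.1, out.2, s1.1, s1.2, s2.2, s3.1, s3.2} {s2.1, s4.2} {s4.1} and {out.1, out.2} {s1.1, s2.2, s3.1, s3.2, s4.2} {s1.2} {s2.1} {s4.1}


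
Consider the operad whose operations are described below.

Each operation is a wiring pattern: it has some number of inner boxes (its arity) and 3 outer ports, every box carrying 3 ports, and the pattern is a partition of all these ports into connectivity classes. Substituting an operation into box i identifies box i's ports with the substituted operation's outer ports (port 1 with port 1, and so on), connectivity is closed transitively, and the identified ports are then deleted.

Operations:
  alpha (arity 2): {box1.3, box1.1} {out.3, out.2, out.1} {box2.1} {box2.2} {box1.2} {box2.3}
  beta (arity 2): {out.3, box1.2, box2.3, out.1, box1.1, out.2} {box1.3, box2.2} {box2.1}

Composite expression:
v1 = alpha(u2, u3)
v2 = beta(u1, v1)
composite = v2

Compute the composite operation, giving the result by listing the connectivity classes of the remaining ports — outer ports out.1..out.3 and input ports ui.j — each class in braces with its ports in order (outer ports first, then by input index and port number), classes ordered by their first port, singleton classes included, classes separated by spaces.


Connectivity passes through glued beta-boundaries; trace each wire chain.
the subtree at alpha composes to {out.1, out.2, out.3} {u2.1, u2.3} {u2.2} {u3.1} {u3.2} {u3.3} on (u2, u3); out.j = own outer ports
the subtree at beta composes to {out.1, out.2, out.3, u1.1, u1.2, u1.3} {u2.1, u2.3} {u2.2} {u3.1} {u3.2} {u3.3} on (u1, u2, u3); out.j = own outer ports

{out.1, out.2, out.3, u1.1, u1.2, u1.3} {u2.1, u2.3} {u2.2} {u3.1} {u3.2} {u3.3}


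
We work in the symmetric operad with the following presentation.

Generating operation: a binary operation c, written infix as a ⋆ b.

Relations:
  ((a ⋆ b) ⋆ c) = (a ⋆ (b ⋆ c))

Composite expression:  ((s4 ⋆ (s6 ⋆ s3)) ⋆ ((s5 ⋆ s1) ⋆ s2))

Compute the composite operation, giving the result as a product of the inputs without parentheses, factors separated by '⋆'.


The c-tree's shape is irrelevant; the s-reading-order decides.
(s6 ⋆ s3) flattens to s6 ⋆ s3
(s4 ⋆ (s6 ⋆ s3)) flattens to s4 ⋆ s6 ⋆ s3
(s5 ⋆ s1) flattens to s5 ⋆ s1
((s5 ⋆ s1) ⋆ s2) flattens to s5 ⋆ s1 ⋆ s2
((s4 ⋆ (s6 ⋆ s3)) ⋆ ((s5 ⋆ s1) ⋆ s2)) flattens to s4 ⋆ s6 ⋆ s3 ⋆ s5 ⋆ s1 ⋆ s2

s4 ⋆ s6 ⋆ s3 ⋆ s5 ⋆ s1 ⋆ s2
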